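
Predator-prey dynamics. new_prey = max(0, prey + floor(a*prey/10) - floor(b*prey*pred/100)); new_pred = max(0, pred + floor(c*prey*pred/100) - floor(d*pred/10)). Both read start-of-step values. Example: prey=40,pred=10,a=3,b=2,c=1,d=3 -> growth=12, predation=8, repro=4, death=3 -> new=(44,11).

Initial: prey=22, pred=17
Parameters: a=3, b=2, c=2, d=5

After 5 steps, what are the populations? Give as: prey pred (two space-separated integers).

Answer: 24 11

Derivation:
Step 1: prey: 22+6-7=21; pred: 17+7-8=16
Step 2: prey: 21+6-6=21; pred: 16+6-8=14
Step 3: prey: 21+6-5=22; pred: 14+5-7=12
Step 4: prey: 22+6-5=23; pred: 12+5-6=11
Step 5: prey: 23+6-5=24; pred: 11+5-5=11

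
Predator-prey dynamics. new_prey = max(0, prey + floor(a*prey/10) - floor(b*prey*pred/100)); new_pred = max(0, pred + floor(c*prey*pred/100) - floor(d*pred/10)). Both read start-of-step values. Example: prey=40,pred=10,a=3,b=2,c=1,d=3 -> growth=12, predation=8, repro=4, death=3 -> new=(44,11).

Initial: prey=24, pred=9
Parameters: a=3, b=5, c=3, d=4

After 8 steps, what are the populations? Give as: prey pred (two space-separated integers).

Answer: 2 3

Derivation:
Step 1: prey: 24+7-10=21; pred: 9+6-3=12
Step 2: prey: 21+6-12=15; pred: 12+7-4=15
Step 3: prey: 15+4-11=8; pred: 15+6-6=15
Step 4: prey: 8+2-6=4; pred: 15+3-6=12
Step 5: prey: 4+1-2=3; pred: 12+1-4=9
Step 6: prey: 3+0-1=2; pred: 9+0-3=6
Step 7: prey: 2+0-0=2; pred: 6+0-2=4
Step 8: prey: 2+0-0=2; pred: 4+0-1=3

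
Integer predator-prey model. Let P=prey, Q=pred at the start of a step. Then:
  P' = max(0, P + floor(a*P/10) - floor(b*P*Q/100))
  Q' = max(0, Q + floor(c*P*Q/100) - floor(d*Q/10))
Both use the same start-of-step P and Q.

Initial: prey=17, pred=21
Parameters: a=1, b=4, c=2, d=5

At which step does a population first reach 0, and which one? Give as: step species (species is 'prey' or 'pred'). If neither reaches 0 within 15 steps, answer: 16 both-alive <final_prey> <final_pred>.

Answer: 16 both-alive 2 1

Derivation:
Step 1: prey: 17+1-14=4; pred: 21+7-10=18
Step 2: prey: 4+0-2=2; pred: 18+1-9=10
Step 3: prey: 2+0-0=2; pred: 10+0-5=5
Step 4: prey: 2+0-0=2; pred: 5+0-2=3
Step 5: prey: 2+0-0=2; pred: 3+0-1=2
Step 6: prey: 2+0-0=2; pred: 2+0-1=1
Step 7: prey: 2+0-0=2; pred: 1+0-0=1
Steps 8-15: state stable at prey=2, pred=1 (no change)
No extinction within 15 steps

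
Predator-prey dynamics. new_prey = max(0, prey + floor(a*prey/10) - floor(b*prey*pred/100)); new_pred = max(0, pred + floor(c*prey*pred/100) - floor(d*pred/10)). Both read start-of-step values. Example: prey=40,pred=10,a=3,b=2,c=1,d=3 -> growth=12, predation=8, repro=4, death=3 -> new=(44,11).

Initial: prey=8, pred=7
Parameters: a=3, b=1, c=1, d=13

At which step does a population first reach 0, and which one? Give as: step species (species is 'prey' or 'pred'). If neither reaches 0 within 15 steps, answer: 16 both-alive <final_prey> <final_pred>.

Step 1: prey: 8+2-0=10; pred: 7+0-9=0
First extinction: pred at step 1

Answer: 1 pred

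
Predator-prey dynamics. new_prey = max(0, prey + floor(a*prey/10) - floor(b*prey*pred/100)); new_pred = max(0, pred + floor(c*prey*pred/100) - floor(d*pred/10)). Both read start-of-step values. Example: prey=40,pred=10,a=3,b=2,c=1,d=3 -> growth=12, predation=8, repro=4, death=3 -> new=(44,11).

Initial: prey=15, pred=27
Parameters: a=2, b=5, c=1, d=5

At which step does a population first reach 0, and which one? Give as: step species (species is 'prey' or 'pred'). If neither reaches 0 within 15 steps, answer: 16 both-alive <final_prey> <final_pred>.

Step 1: prey: 15+3-20=0; pred: 27+4-13=18
First extinction: prey at step 1

Answer: 1 prey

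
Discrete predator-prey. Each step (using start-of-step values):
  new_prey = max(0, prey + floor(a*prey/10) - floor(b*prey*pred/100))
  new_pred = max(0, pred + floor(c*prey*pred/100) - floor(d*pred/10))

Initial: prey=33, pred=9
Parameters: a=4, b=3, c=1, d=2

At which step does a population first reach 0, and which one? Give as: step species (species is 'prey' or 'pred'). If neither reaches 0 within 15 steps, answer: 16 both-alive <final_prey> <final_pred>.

Answer: 16 both-alive 4 9

Derivation:
Step 1: prey: 33+13-8=38; pred: 9+2-1=10
Step 2: prey: 38+15-11=42; pred: 10+3-2=11
Step 3: prey: 42+16-13=45; pred: 11+4-2=13
Step 4: prey: 45+18-17=46; pred: 13+5-2=16
Step 5: prey: 46+18-22=42; pred: 16+7-3=20
Step 6: prey: 42+16-25=33; pred: 20+8-4=24
Step 7: prey: 33+13-23=23; pred: 24+7-4=27
Step 8: prey: 23+9-18=14; pred: 27+6-5=28
Step 9: prey: 14+5-11=8; pred: 28+3-5=26
Step 10: prey: 8+3-6=5; pred: 26+2-5=23
Step 11: prey: 5+2-3=4; pred: 23+1-4=20
Step 12: prey: 4+1-2=3; pred: 20+0-4=16
Step 13: prey: 3+1-1=3; pred: 16+0-3=13
Step 14: prey: 3+1-1=3; pred: 13+0-2=11
Step 15: prey: 3+1-0=4; pred: 11+0-2=9
No extinction within 15 steps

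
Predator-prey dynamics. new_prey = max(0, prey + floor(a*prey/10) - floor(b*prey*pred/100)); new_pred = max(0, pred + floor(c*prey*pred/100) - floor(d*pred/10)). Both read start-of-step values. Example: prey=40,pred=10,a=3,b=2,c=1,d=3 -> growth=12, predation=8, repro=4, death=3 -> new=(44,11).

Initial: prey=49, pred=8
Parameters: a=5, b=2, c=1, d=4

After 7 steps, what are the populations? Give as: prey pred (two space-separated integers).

Step 1: prey: 49+24-7=66; pred: 8+3-3=8
Step 2: prey: 66+33-10=89; pred: 8+5-3=10
Step 3: prey: 89+44-17=116; pred: 10+8-4=14
Step 4: prey: 116+58-32=142; pred: 14+16-5=25
Step 5: prey: 142+71-71=142; pred: 25+35-10=50
Step 6: prey: 142+71-142=71; pred: 50+71-20=101
Step 7: prey: 71+35-143=0; pred: 101+71-40=132

Answer: 0 132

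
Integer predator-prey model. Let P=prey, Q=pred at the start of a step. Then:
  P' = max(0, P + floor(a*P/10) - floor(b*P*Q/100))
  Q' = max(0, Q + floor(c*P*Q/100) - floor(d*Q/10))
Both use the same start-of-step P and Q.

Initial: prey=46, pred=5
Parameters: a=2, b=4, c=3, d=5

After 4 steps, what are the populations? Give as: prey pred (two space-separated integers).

Answer: 2 30

Derivation:
Step 1: prey: 46+9-9=46; pred: 5+6-2=9
Step 2: prey: 46+9-16=39; pred: 9+12-4=17
Step 3: prey: 39+7-26=20; pred: 17+19-8=28
Step 4: prey: 20+4-22=2; pred: 28+16-14=30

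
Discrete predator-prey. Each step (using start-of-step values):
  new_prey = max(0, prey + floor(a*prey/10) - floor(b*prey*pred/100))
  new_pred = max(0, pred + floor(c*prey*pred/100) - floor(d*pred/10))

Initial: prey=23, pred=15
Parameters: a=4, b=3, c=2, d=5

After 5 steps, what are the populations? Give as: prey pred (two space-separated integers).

Step 1: prey: 23+9-10=22; pred: 15+6-7=14
Step 2: prey: 22+8-9=21; pred: 14+6-7=13
Step 3: prey: 21+8-8=21; pred: 13+5-6=12
Step 4: prey: 21+8-7=22; pred: 12+5-6=11
Step 5: prey: 22+8-7=23; pred: 11+4-5=10

Answer: 23 10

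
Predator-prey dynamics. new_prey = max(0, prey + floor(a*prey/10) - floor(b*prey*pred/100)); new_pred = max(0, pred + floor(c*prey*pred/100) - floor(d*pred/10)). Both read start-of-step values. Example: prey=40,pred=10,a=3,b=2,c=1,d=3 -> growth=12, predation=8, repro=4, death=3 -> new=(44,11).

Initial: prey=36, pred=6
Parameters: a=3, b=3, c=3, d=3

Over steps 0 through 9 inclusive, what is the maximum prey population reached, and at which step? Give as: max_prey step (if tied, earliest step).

Step 1: prey: 36+10-6=40; pred: 6+6-1=11
Step 2: prey: 40+12-13=39; pred: 11+13-3=21
Step 3: prey: 39+11-24=26; pred: 21+24-6=39
Step 4: prey: 26+7-30=3; pred: 39+30-11=58
Step 5: prey: 3+0-5=0; pred: 58+5-17=46
Step 6: prey: 0+0-0=0; pred: 46+0-13=33
Step 7: prey: 0+0-0=0; pred: 33+0-9=24
Step 8: prey: 0+0-0=0; pred: 24+0-7=17
Step 9: prey: 0+0-0=0; pred: 17+0-5=12
Max prey = 40 at step 1

Answer: 40 1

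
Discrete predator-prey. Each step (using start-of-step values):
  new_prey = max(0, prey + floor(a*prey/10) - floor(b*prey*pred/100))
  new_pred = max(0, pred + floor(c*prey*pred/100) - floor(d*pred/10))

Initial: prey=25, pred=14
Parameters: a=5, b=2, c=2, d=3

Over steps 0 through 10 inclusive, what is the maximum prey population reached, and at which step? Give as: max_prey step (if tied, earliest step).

Step 1: prey: 25+12-7=30; pred: 14+7-4=17
Step 2: prey: 30+15-10=35; pred: 17+10-5=22
Step 3: prey: 35+17-15=37; pred: 22+15-6=31
Step 4: prey: 37+18-22=33; pred: 31+22-9=44
Step 5: prey: 33+16-29=20; pred: 44+29-13=60
Step 6: prey: 20+10-24=6; pred: 60+24-18=66
Step 7: prey: 6+3-7=2; pred: 66+7-19=54
Step 8: prey: 2+1-2=1; pred: 54+2-16=40
Step 9: prey: 1+0-0=1; pred: 40+0-12=28
Step 10: prey: 1+0-0=1; pred: 28+0-8=20
Max prey = 37 at step 3

Answer: 37 3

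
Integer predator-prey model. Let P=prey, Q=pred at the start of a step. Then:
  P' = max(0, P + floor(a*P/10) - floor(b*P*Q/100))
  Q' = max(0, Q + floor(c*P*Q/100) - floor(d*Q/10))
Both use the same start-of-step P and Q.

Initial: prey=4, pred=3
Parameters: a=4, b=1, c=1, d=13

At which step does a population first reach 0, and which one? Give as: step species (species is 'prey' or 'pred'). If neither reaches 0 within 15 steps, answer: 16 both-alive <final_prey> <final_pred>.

Step 1: prey: 4+1-0=5; pred: 3+0-3=0
First extinction: pred at step 1

Answer: 1 pred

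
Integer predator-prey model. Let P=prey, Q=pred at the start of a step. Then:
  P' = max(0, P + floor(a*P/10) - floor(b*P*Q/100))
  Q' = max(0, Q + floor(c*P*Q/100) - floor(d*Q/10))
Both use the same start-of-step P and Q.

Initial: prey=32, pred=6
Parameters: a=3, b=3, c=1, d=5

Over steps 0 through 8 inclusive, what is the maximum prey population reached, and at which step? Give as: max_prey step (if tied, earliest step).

Answer: 124 8

Derivation:
Step 1: prey: 32+9-5=36; pred: 6+1-3=4
Step 2: prey: 36+10-4=42; pred: 4+1-2=3
Step 3: prey: 42+12-3=51; pred: 3+1-1=3
Step 4: prey: 51+15-4=62; pred: 3+1-1=3
Step 5: prey: 62+18-5=75; pred: 3+1-1=3
Step 6: prey: 75+22-6=91; pred: 3+2-1=4
Step 7: prey: 91+27-10=108; pred: 4+3-2=5
Step 8: prey: 108+32-16=124; pred: 5+5-2=8
Max prey = 124 at step 8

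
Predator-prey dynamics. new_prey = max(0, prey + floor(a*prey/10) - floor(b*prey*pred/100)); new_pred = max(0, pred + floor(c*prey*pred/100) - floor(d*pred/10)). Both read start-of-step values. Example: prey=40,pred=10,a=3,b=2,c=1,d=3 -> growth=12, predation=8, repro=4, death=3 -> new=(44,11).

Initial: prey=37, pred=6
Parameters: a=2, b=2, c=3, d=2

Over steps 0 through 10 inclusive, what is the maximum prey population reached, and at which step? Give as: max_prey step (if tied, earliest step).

Answer: 40 1

Derivation:
Step 1: prey: 37+7-4=40; pred: 6+6-1=11
Step 2: prey: 40+8-8=40; pred: 11+13-2=22
Step 3: prey: 40+8-17=31; pred: 22+26-4=44
Step 4: prey: 31+6-27=10; pred: 44+40-8=76
Step 5: prey: 10+2-15=0; pred: 76+22-15=83
Step 6: prey: 0+0-0=0; pred: 83+0-16=67
Step 7: prey: 0+0-0=0; pred: 67+0-13=54
Step 8: prey: 0+0-0=0; pred: 54+0-10=44
Step 9: prey: 0+0-0=0; pred: 44+0-8=36
Step 10: prey: 0+0-0=0; pred: 36+0-7=29
Max prey = 40 at step 1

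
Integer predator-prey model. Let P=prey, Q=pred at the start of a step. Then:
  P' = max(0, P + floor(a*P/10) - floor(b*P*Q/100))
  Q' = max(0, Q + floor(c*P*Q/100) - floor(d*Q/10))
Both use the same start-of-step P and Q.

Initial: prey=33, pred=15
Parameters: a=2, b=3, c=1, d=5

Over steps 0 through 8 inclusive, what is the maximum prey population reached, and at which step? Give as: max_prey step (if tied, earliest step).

Step 1: prey: 33+6-14=25; pred: 15+4-7=12
Step 2: prey: 25+5-9=21; pred: 12+3-6=9
Step 3: prey: 21+4-5=20; pred: 9+1-4=6
Step 4: prey: 20+4-3=21; pred: 6+1-3=4
Step 5: prey: 21+4-2=23; pred: 4+0-2=2
Step 6: prey: 23+4-1=26; pred: 2+0-1=1
Step 7: prey: 26+5-0=31; pred: 1+0-0=1
Step 8: prey: 31+6-0=37; pred: 1+0-0=1
Max prey = 37 at step 8

Answer: 37 8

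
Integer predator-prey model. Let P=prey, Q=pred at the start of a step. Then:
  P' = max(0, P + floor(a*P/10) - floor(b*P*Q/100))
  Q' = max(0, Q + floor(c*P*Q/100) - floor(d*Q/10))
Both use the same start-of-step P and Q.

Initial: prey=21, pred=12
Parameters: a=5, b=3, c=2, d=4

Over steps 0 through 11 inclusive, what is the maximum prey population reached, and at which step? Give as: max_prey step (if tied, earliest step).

Step 1: prey: 21+10-7=24; pred: 12+5-4=13
Step 2: prey: 24+12-9=27; pred: 13+6-5=14
Step 3: prey: 27+13-11=29; pred: 14+7-5=16
Step 4: prey: 29+14-13=30; pred: 16+9-6=19
Step 5: prey: 30+15-17=28; pred: 19+11-7=23
Step 6: prey: 28+14-19=23; pred: 23+12-9=26
Step 7: prey: 23+11-17=17; pred: 26+11-10=27
Step 8: prey: 17+8-13=12; pred: 27+9-10=26
Step 9: prey: 12+6-9=9; pred: 26+6-10=22
Step 10: prey: 9+4-5=8; pred: 22+3-8=17
Step 11: prey: 8+4-4=8; pred: 17+2-6=13
Max prey = 30 at step 4

Answer: 30 4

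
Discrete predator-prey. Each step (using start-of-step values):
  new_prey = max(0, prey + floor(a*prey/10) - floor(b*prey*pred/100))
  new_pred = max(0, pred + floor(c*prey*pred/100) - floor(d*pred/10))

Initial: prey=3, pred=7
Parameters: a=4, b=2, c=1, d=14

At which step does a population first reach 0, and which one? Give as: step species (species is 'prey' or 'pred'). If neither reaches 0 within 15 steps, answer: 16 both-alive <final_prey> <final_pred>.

Step 1: prey: 3+1-0=4; pred: 7+0-9=0
First extinction: pred at step 1

Answer: 1 pred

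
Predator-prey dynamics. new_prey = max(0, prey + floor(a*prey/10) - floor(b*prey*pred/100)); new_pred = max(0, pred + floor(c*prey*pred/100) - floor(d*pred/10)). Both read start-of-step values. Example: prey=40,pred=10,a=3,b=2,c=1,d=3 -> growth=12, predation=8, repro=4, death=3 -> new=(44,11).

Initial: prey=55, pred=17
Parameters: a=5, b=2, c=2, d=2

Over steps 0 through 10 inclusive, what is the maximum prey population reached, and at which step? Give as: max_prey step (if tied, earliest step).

Step 1: prey: 55+27-18=64; pred: 17+18-3=32
Step 2: prey: 64+32-40=56; pred: 32+40-6=66
Step 3: prey: 56+28-73=11; pred: 66+73-13=126
Step 4: prey: 11+5-27=0; pred: 126+27-25=128
Step 5: prey: 0+0-0=0; pred: 128+0-25=103
Step 6: prey: 0+0-0=0; pred: 103+0-20=83
Step 7: prey: 0+0-0=0; pred: 83+0-16=67
Step 8: prey: 0+0-0=0; pred: 67+0-13=54
Step 9: prey: 0+0-0=0; pred: 54+0-10=44
Step 10: prey: 0+0-0=0; pred: 44+0-8=36
Max prey = 64 at step 1

Answer: 64 1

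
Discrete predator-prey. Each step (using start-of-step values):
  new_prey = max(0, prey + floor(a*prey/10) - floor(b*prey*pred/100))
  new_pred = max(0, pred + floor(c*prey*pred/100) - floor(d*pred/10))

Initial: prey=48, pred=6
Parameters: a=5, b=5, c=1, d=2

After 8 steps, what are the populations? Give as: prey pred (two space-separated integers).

Answer: 0 20

Derivation:
Step 1: prey: 48+24-14=58; pred: 6+2-1=7
Step 2: prey: 58+29-20=67; pred: 7+4-1=10
Step 3: prey: 67+33-33=67; pred: 10+6-2=14
Step 4: prey: 67+33-46=54; pred: 14+9-2=21
Step 5: prey: 54+27-56=25; pred: 21+11-4=28
Step 6: prey: 25+12-35=2; pred: 28+7-5=30
Step 7: prey: 2+1-3=0; pred: 30+0-6=24
Step 8: prey: 0+0-0=0; pred: 24+0-4=20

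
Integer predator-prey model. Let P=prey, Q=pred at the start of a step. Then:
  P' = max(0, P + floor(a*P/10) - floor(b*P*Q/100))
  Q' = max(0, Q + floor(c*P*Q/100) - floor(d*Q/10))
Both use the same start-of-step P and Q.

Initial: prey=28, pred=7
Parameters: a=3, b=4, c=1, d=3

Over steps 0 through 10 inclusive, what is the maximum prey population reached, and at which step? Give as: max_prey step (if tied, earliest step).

Answer: 42 10

Derivation:
Step 1: prey: 28+8-7=29; pred: 7+1-2=6
Step 2: prey: 29+8-6=31; pred: 6+1-1=6
Step 3: prey: 31+9-7=33; pred: 6+1-1=6
Step 4: prey: 33+9-7=35; pred: 6+1-1=6
Step 5: prey: 35+10-8=37; pred: 6+2-1=7
Step 6: prey: 37+11-10=38; pred: 7+2-2=7
Step 7: prey: 38+11-10=39; pred: 7+2-2=7
Step 8: prey: 39+11-10=40; pred: 7+2-2=7
Step 9: prey: 40+12-11=41; pred: 7+2-2=7
Step 10: prey: 41+12-11=42; pred: 7+2-2=7
Max prey = 42 at step 10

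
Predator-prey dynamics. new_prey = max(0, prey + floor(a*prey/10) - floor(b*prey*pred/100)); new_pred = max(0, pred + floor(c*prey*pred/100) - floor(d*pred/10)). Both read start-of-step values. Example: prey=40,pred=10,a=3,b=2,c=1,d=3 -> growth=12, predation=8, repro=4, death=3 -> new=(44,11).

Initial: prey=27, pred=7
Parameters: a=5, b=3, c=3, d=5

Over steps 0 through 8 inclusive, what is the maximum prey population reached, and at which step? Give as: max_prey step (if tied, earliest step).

Answer: 46 3

Derivation:
Step 1: prey: 27+13-5=35; pred: 7+5-3=9
Step 2: prey: 35+17-9=43; pred: 9+9-4=14
Step 3: prey: 43+21-18=46; pred: 14+18-7=25
Step 4: prey: 46+23-34=35; pred: 25+34-12=47
Step 5: prey: 35+17-49=3; pred: 47+49-23=73
Step 6: prey: 3+1-6=0; pred: 73+6-36=43
Step 7: prey: 0+0-0=0; pred: 43+0-21=22
Step 8: prey: 0+0-0=0; pred: 22+0-11=11
Max prey = 46 at step 3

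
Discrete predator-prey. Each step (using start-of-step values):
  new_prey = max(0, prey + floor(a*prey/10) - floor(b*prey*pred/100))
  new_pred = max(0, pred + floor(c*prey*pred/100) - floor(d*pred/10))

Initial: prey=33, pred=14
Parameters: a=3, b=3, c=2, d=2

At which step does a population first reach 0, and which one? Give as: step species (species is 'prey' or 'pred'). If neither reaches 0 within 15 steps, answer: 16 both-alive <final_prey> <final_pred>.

Step 1: prey: 33+9-13=29; pred: 14+9-2=21
Step 2: prey: 29+8-18=19; pred: 21+12-4=29
Step 3: prey: 19+5-16=8; pred: 29+11-5=35
Step 4: prey: 8+2-8=2; pred: 35+5-7=33
Step 5: prey: 2+0-1=1; pred: 33+1-6=28
Step 6: prey: 1+0-0=1; pred: 28+0-5=23
Step 7: prey: 1+0-0=1; pred: 23+0-4=19
Step 8: prey: 1+0-0=1; pred: 19+0-3=16
Step 9: prey: 1+0-0=1; pred: 16+0-3=13
Step 10: prey: 1+0-0=1; pred: 13+0-2=11
Step 11: prey: 1+0-0=1; pred: 11+0-2=9
Step 12: prey: 1+0-0=1; pred: 9+0-1=8
Step 13: prey: 1+0-0=1; pred: 8+0-1=7
Step 14: prey: 1+0-0=1; pred: 7+0-1=6
Step 15: prey: 1+0-0=1; pred: 6+0-1=5
No extinction within 15 steps

Answer: 16 both-alive 1 5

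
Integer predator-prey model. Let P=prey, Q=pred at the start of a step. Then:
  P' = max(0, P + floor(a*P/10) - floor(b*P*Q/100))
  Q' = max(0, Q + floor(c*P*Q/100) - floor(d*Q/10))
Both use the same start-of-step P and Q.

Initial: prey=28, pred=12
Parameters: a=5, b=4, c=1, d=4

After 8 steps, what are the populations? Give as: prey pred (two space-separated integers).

Answer: 64 11

Derivation:
Step 1: prey: 28+14-13=29; pred: 12+3-4=11
Step 2: prey: 29+14-12=31; pred: 11+3-4=10
Step 3: prey: 31+15-12=34; pred: 10+3-4=9
Step 4: prey: 34+17-12=39; pred: 9+3-3=9
Step 5: prey: 39+19-14=44; pred: 9+3-3=9
Step 6: prey: 44+22-15=51; pred: 9+3-3=9
Step 7: prey: 51+25-18=58; pred: 9+4-3=10
Step 8: prey: 58+29-23=64; pred: 10+5-4=11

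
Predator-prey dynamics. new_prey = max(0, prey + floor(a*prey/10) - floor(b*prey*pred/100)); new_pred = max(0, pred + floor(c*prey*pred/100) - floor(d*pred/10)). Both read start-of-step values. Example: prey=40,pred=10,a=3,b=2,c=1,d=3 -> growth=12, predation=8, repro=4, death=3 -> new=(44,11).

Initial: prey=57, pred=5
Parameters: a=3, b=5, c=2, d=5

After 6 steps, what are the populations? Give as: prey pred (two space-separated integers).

Step 1: prey: 57+17-14=60; pred: 5+5-2=8
Step 2: prey: 60+18-24=54; pred: 8+9-4=13
Step 3: prey: 54+16-35=35; pred: 13+14-6=21
Step 4: prey: 35+10-36=9; pred: 21+14-10=25
Step 5: prey: 9+2-11=0; pred: 25+4-12=17
Step 6: prey: 0+0-0=0; pred: 17+0-8=9

Answer: 0 9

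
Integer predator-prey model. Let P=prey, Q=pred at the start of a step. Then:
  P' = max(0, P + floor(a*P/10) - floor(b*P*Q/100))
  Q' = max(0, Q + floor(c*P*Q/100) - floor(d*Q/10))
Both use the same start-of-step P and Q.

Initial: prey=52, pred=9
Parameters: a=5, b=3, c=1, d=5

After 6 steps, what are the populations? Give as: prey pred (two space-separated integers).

Step 1: prey: 52+26-14=64; pred: 9+4-4=9
Step 2: prey: 64+32-17=79; pred: 9+5-4=10
Step 3: prey: 79+39-23=95; pred: 10+7-5=12
Step 4: prey: 95+47-34=108; pred: 12+11-6=17
Step 5: prey: 108+54-55=107; pred: 17+18-8=27
Step 6: prey: 107+53-86=74; pred: 27+28-13=42

Answer: 74 42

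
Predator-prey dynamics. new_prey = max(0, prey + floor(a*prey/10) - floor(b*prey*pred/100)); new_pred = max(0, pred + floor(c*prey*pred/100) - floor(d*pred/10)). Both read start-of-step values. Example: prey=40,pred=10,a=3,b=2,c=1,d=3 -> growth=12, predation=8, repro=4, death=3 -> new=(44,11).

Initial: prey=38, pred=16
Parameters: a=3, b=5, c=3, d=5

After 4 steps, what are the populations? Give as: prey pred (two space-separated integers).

Answer: 0 7

Derivation:
Step 1: prey: 38+11-30=19; pred: 16+18-8=26
Step 2: prey: 19+5-24=0; pred: 26+14-13=27
Step 3: prey: 0+0-0=0; pred: 27+0-13=14
Step 4: prey: 0+0-0=0; pred: 14+0-7=7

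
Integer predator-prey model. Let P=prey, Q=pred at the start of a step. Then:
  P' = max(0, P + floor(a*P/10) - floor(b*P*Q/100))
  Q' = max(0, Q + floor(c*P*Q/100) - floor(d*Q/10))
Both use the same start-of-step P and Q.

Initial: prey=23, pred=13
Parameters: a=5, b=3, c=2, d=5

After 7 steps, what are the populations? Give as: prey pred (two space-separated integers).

Answer: 26 31

Derivation:
Step 1: prey: 23+11-8=26; pred: 13+5-6=12
Step 2: prey: 26+13-9=30; pred: 12+6-6=12
Step 3: prey: 30+15-10=35; pred: 12+7-6=13
Step 4: prey: 35+17-13=39; pred: 13+9-6=16
Step 5: prey: 39+19-18=40; pred: 16+12-8=20
Step 6: prey: 40+20-24=36; pred: 20+16-10=26
Step 7: prey: 36+18-28=26; pred: 26+18-13=31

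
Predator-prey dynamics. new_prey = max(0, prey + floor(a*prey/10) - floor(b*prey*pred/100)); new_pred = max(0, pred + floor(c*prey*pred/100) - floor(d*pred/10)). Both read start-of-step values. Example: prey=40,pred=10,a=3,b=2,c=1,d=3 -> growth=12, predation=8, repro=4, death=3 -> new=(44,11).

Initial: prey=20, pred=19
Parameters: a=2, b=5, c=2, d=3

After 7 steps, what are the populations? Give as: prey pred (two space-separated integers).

Step 1: prey: 20+4-19=5; pred: 19+7-5=21
Step 2: prey: 5+1-5=1; pred: 21+2-6=17
Step 3: prey: 1+0-0=1; pred: 17+0-5=12
Step 4: prey: 1+0-0=1; pred: 12+0-3=9
Step 5: prey: 1+0-0=1; pred: 9+0-2=7
Step 6: prey: 1+0-0=1; pred: 7+0-2=5
Step 7: prey: 1+0-0=1; pred: 5+0-1=4

Answer: 1 4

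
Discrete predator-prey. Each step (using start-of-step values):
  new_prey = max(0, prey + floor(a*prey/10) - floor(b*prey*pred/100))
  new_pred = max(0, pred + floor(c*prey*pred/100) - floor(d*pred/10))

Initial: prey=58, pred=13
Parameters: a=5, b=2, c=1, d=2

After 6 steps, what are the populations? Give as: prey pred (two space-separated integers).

Answer: 0 77

Derivation:
Step 1: prey: 58+29-15=72; pred: 13+7-2=18
Step 2: prey: 72+36-25=83; pred: 18+12-3=27
Step 3: prey: 83+41-44=80; pred: 27+22-5=44
Step 4: prey: 80+40-70=50; pred: 44+35-8=71
Step 5: prey: 50+25-71=4; pred: 71+35-14=92
Step 6: prey: 4+2-7=0; pred: 92+3-18=77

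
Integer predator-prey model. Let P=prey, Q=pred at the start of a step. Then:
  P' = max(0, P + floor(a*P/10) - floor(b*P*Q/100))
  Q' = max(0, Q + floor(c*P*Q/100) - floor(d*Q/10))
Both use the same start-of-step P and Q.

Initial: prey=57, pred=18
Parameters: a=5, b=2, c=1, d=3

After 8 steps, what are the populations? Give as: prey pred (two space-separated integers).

Step 1: prey: 57+28-20=65; pred: 18+10-5=23
Step 2: prey: 65+32-29=68; pred: 23+14-6=31
Step 3: prey: 68+34-42=60; pred: 31+21-9=43
Step 4: prey: 60+30-51=39; pred: 43+25-12=56
Step 5: prey: 39+19-43=15; pred: 56+21-16=61
Step 6: prey: 15+7-18=4; pred: 61+9-18=52
Step 7: prey: 4+2-4=2; pred: 52+2-15=39
Step 8: prey: 2+1-1=2; pred: 39+0-11=28

Answer: 2 28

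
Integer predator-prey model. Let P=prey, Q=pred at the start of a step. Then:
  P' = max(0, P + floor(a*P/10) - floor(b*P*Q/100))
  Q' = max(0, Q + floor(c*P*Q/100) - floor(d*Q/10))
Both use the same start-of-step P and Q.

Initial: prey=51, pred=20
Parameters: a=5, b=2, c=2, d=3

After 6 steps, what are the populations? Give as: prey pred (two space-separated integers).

Step 1: prey: 51+25-20=56; pred: 20+20-6=34
Step 2: prey: 56+28-38=46; pred: 34+38-10=62
Step 3: prey: 46+23-57=12; pred: 62+57-18=101
Step 4: prey: 12+6-24=0; pred: 101+24-30=95
Step 5: prey: 0+0-0=0; pred: 95+0-28=67
Step 6: prey: 0+0-0=0; pred: 67+0-20=47

Answer: 0 47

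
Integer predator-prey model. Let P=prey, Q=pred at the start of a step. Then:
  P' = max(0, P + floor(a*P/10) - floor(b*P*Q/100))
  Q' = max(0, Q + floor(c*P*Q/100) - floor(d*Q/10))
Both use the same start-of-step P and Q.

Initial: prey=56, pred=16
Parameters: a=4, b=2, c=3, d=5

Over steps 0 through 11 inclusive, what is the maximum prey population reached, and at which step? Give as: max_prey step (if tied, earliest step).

Answer: 61 1

Derivation:
Step 1: prey: 56+22-17=61; pred: 16+26-8=34
Step 2: prey: 61+24-41=44; pred: 34+62-17=79
Step 3: prey: 44+17-69=0; pred: 79+104-39=144
Step 4: prey: 0+0-0=0; pred: 144+0-72=72
Step 5: prey: 0+0-0=0; pred: 72+0-36=36
Step 6: prey: 0+0-0=0; pred: 36+0-18=18
Step 7: prey: 0+0-0=0; pred: 18+0-9=9
Step 8: prey: 0+0-0=0; pred: 9+0-4=5
Step 9: prey: 0+0-0=0; pred: 5+0-2=3
Step 10: prey: 0+0-0=0; pred: 3+0-1=2
Step 11: prey: 0+0-0=0; pred: 2+0-1=1
Max prey = 61 at step 1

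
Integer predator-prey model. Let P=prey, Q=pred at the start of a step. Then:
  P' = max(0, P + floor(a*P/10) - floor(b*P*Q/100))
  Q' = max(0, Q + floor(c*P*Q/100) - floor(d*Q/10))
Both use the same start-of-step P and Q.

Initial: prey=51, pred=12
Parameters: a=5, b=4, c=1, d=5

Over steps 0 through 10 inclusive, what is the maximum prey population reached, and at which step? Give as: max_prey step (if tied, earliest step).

Answer: 62 6

Derivation:
Step 1: prey: 51+25-24=52; pred: 12+6-6=12
Step 2: prey: 52+26-24=54; pred: 12+6-6=12
Step 3: prey: 54+27-25=56; pred: 12+6-6=12
Step 4: prey: 56+28-26=58; pred: 12+6-6=12
Step 5: prey: 58+29-27=60; pred: 12+6-6=12
Step 6: prey: 60+30-28=62; pred: 12+7-6=13
Step 7: prey: 62+31-32=61; pred: 13+8-6=15
Step 8: prey: 61+30-36=55; pred: 15+9-7=17
Step 9: prey: 55+27-37=45; pred: 17+9-8=18
Step 10: prey: 45+22-32=35; pred: 18+8-9=17
Max prey = 62 at step 6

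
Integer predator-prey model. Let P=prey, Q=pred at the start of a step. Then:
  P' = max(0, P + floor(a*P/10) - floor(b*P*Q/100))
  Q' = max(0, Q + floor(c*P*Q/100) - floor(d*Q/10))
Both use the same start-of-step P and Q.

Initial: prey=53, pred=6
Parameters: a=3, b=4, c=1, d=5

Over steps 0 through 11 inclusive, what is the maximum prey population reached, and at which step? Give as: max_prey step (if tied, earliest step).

Step 1: prey: 53+15-12=56; pred: 6+3-3=6
Step 2: prey: 56+16-13=59; pred: 6+3-3=6
Step 3: prey: 59+17-14=62; pred: 6+3-3=6
Step 4: prey: 62+18-14=66; pred: 6+3-3=6
Step 5: prey: 66+19-15=70; pred: 6+3-3=6
Step 6: prey: 70+21-16=75; pred: 6+4-3=7
Step 7: prey: 75+22-21=76; pred: 7+5-3=9
Step 8: prey: 76+22-27=71; pred: 9+6-4=11
Step 9: prey: 71+21-31=61; pred: 11+7-5=13
Step 10: prey: 61+18-31=48; pred: 13+7-6=14
Step 11: prey: 48+14-26=36; pred: 14+6-7=13
Max prey = 76 at step 7

Answer: 76 7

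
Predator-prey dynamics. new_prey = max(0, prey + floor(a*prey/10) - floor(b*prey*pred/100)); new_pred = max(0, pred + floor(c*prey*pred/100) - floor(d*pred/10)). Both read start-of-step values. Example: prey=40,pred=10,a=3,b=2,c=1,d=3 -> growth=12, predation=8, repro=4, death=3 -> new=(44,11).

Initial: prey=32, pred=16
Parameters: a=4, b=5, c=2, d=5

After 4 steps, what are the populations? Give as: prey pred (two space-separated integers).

Step 1: prey: 32+12-25=19; pred: 16+10-8=18
Step 2: prey: 19+7-17=9; pred: 18+6-9=15
Step 3: prey: 9+3-6=6; pred: 15+2-7=10
Step 4: prey: 6+2-3=5; pred: 10+1-5=6

Answer: 5 6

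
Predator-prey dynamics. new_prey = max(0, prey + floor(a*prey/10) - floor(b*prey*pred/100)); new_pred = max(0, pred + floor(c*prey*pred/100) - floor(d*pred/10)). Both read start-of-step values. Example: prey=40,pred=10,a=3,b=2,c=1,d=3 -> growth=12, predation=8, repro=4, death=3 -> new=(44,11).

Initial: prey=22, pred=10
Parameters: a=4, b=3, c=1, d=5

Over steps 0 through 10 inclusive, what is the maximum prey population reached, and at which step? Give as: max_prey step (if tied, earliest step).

Step 1: prey: 22+8-6=24; pred: 10+2-5=7
Step 2: prey: 24+9-5=28; pred: 7+1-3=5
Step 3: prey: 28+11-4=35; pred: 5+1-2=4
Step 4: prey: 35+14-4=45; pred: 4+1-2=3
Step 5: prey: 45+18-4=59; pred: 3+1-1=3
Step 6: prey: 59+23-5=77; pred: 3+1-1=3
Step 7: prey: 77+30-6=101; pred: 3+2-1=4
Step 8: prey: 101+40-12=129; pred: 4+4-2=6
Step 9: prey: 129+51-23=157; pred: 6+7-3=10
Step 10: prey: 157+62-47=172; pred: 10+15-5=20
Max prey = 172 at step 10

Answer: 172 10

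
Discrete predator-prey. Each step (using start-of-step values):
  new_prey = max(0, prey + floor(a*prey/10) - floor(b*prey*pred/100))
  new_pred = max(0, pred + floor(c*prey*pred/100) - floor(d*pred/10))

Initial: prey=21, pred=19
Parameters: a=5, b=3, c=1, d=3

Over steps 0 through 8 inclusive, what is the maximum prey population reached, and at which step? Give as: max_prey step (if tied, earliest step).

Answer: 44 8

Derivation:
Step 1: prey: 21+10-11=20; pred: 19+3-5=17
Step 2: prey: 20+10-10=20; pred: 17+3-5=15
Step 3: prey: 20+10-9=21; pred: 15+3-4=14
Step 4: prey: 21+10-8=23; pred: 14+2-4=12
Step 5: prey: 23+11-8=26; pred: 12+2-3=11
Step 6: prey: 26+13-8=31; pred: 11+2-3=10
Step 7: prey: 31+15-9=37; pred: 10+3-3=10
Step 8: prey: 37+18-11=44; pred: 10+3-3=10
Max prey = 44 at step 8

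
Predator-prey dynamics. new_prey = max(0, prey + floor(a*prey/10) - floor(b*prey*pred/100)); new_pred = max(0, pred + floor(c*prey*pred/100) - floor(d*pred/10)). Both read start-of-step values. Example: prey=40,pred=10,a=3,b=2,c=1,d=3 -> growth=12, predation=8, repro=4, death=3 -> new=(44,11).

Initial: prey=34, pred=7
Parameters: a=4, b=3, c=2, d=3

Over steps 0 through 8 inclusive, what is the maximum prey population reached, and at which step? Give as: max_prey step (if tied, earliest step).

Answer: 46 2

Derivation:
Step 1: prey: 34+13-7=40; pred: 7+4-2=9
Step 2: prey: 40+16-10=46; pred: 9+7-2=14
Step 3: prey: 46+18-19=45; pred: 14+12-4=22
Step 4: prey: 45+18-29=34; pred: 22+19-6=35
Step 5: prey: 34+13-35=12; pred: 35+23-10=48
Step 6: prey: 12+4-17=0; pred: 48+11-14=45
Step 7: prey: 0+0-0=0; pred: 45+0-13=32
Step 8: prey: 0+0-0=0; pred: 32+0-9=23
Max prey = 46 at step 2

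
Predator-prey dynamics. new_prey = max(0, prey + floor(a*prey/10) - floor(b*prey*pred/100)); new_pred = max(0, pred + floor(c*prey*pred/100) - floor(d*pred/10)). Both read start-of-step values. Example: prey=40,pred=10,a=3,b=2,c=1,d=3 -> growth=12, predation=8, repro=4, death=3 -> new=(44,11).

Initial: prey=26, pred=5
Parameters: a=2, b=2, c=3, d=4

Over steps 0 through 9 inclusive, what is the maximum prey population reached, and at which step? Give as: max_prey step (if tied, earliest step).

Step 1: prey: 26+5-2=29; pred: 5+3-2=6
Step 2: prey: 29+5-3=31; pred: 6+5-2=9
Step 3: prey: 31+6-5=32; pred: 9+8-3=14
Step 4: prey: 32+6-8=30; pred: 14+13-5=22
Step 5: prey: 30+6-13=23; pred: 22+19-8=33
Step 6: prey: 23+4-15=12; pred: 33+22-13=42
Step 7: prey: 12+2-10=4; pred: 42+15-16=41
Step 8: prey: 4+0-3=1; pred: 41+4-16=29
Step 9: prey: 1+0-0=1; pred: 29+0-11=18
Max prey = 32 at step 3

Answer: 32 3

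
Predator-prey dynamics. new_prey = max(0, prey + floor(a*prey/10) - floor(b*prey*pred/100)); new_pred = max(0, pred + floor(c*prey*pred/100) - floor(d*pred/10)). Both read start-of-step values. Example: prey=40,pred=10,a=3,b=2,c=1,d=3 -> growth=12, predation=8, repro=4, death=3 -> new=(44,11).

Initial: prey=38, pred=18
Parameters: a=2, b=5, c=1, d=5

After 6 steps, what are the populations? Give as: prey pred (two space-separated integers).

Step 1: prey: 38+7-34=11; pred: 18+6-9=15
Step 2: prey: 11+2-8=5; pred: 15+1-7=9
Step 3: prey: 5+1-2=4; pred: 9+0-4=5
Step 4: prey: 4+0-1=3; pred: 5+0-2=3
Step 5: prey: 3+0-0=3; pred: 3+0-1=2
Step 6: prey: 3+0-0=3; pred: 2+0-1=1

Answer: 3 1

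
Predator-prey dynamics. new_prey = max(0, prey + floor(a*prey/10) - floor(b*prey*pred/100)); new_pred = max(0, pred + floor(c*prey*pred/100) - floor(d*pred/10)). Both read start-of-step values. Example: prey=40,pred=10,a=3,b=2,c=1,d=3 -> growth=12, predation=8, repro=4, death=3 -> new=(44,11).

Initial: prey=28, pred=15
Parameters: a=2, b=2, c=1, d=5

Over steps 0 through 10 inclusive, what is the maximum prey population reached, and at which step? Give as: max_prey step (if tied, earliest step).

Step 1: prey: 28+5-8=25; pred: 15+4-7=12
Step 2: prey: 25+5-6=24; pred: 12+3-6=9
Step 3: prey: 24+4-4=24; pred: 9+2-4=7
Step 4: prey: 24+4-3=25; pred: 7+1-3=5
Step 5: prey: 25+5-2=28; pred: 5+1-2=4
Step 6: prey: 28+5-2=31; pred: 4+1-2=3
Step 7: prey: 31+6-1=36; pred: 3+0-1=2
Step 8: prey: 36+7-1=42; pred: 2+0-1=1
Step 9: prey: 42+8-0=50; pred: 1+0-0=1
Step 10: prey: 50+10-1=59; pred: 1+0-0=1
Max prey = 59 at step 10

Answer: 59 10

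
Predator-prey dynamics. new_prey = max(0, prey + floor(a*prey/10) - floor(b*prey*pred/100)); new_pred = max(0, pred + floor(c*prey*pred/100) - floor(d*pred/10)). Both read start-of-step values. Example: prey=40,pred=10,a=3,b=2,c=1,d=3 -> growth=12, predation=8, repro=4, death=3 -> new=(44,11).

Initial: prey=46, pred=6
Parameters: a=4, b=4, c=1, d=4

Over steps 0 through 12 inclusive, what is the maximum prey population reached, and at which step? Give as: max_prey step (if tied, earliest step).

Step 1: prey: 46+18-11=53; pred: 6+2-2=6
Step 2: prey: 53+21-12=62; pred: 6+3-2=7
Step 3: prey: 62+24-17=69; pred: 7+4-2=9
Step 4: prey: 69+27-24=72; pred: 9+6-3=12
Step 5: prey: 72+28-34=66; pred: 12+8-4=16
Step 6: prey: 66+26-42=50; pred: 16+10-6=20
Step 7: prey: 50+20-40=30; pred: 20+10-8=22
Step 8: prey: 30+12-26=16; pred: 22+6-8=20
Step 9: prey: 16+6-12=10; pred: 20+3-8=15
Step 10: prey: 10+4-6=8; pred: 15+1-6=10
Step 11: prey: 8+3-3=8; pred: 10+0-4=6
Step 12: prey: 8+3-1=10; pred: 6+0-2=4
Max prey = 72 at step 4

Answer: 72 4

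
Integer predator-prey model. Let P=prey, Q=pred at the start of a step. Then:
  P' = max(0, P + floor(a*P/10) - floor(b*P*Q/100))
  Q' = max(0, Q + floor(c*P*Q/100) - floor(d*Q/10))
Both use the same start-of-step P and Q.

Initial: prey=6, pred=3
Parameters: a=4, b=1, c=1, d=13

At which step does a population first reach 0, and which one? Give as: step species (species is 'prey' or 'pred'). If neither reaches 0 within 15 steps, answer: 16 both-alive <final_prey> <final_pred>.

Step 1: prey: 6+2-0=8; pred: 3+0-3=0
First extinction: pred at step 1

Answer: 1 pred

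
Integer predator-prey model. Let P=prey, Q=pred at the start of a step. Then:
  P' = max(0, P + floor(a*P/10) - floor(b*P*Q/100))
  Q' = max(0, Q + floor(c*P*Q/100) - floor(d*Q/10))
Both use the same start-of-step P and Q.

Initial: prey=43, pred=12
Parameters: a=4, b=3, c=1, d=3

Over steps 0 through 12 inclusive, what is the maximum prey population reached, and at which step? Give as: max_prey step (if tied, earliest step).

Answer: 45 1

Derivation:
Step 1: prey: 43+17-15=45; pred: 12+5-3=14
Step 2: prey: 45+18-18=45; pred: 14+6-4=16
Step 3: prey: 45+18-21=42; pred: 16+7-4=19
Step 4: prey: 42+16-23=35; pred: 19+7-5=21
Step 5: prey: 35+14-22=27; pred: 21+7-6=22
Step 6: prey: 27+10-17=20; pred: 22+5-6=21
Step 7: prey: 20+8-12=16; pred: 21+4-6=19
Step 8: prey: 16+6-9=13; pred: 19+3-5=17
Step 9: prey: 13+5-6=12; pred: 17+2-5=14
Step 10: prey: 12+4-5=11; pred: 14+1-4=11
Step 11: prey: 11+4-3=12; pred: 11+1-3=9
Step 12: prey: 12+4-3=13; pred: 9+1-2=8
Max prey = 45 at step 1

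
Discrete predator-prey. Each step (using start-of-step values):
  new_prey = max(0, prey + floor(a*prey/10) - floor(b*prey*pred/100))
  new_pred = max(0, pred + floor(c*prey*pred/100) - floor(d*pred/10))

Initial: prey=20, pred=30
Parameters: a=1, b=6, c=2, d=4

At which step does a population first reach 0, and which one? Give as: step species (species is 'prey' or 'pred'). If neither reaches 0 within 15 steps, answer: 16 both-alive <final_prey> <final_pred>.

Answer: 1 prey

Derivation:
Step 1: prey: 20+2-36=0; pred: 30+12-12=30
First extinction: prey at step 1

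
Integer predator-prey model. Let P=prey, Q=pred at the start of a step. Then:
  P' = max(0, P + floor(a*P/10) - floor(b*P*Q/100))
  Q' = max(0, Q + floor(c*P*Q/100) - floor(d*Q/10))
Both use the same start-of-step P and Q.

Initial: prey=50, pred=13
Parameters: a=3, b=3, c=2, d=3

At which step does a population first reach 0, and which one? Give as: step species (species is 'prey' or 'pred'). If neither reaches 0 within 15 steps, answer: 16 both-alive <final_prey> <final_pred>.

Answer: 4 prey

Derivation:
Step 1: prey: 50+15-19=46; pred: 13+13-3=23
Step 2: prey: 46+13-31=28; pred: 23+21-6=38
Step 3: prey: 28+8-31=5; pred: 38+21-11=48
Step 4: prey: 5+1-7=0; pred: 48+4-14=38
First extinction: prey at step 4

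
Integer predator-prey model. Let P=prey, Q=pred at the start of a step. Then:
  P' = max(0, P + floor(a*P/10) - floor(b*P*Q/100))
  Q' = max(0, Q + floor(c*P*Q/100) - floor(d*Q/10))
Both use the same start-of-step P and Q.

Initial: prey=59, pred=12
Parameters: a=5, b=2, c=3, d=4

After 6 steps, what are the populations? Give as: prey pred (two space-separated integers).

Step 1: prey: 59+29-14=74; pred: 12+21-4=29
Step 2: prey: 74+37-42=69; pred: 29+64-11=82
Step 3: prey: 69+34-113=0; pred: 82+169-32=219
Step 4: prey: 0+0-0=0; pred: 219+0-87=132
Step 5: prey: 0+0-0=0; pred: 132+0-52=80
Step 6: prey: 0+0-0=0; pred: 80+0-32=48

Answer: 0 48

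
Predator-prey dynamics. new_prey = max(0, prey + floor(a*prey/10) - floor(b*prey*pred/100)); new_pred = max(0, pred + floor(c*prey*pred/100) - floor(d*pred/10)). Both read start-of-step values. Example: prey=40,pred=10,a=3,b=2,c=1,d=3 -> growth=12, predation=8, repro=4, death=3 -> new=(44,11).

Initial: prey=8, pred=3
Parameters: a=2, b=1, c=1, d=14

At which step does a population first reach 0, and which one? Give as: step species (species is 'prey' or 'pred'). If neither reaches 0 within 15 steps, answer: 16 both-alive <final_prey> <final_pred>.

Answer: 1 pred

Derivation:
Step 1: prey: 8+1-0=9; pred: 3+0-4=0
First extinction: pred at step 1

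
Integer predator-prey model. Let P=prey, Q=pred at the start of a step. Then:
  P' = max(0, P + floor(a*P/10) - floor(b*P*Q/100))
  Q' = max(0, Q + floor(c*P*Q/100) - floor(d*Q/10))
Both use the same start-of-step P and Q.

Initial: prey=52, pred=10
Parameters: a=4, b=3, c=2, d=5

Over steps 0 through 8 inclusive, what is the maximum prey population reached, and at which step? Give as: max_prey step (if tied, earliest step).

Step 1: prey: 52+20-15=57; pred: 10+10-5=15
Step 2: prey: 57+22-25=54; pred: 15+17-7=25
Step 3: prey: 54+21-40=35; pred: 25+27-12=40
Step 4: prey: 35+14-42=7; pred: 40+28-20=48
Step 5: prey: 7+2-10=0; pred: 48+6-24=30
Step 6: prey: 0+0-0=0; pred: 30+0-15=15
Step 7: prey: 0+0-0=0; pred: 15+0-7=8
Step 8: prey: 0+0-0=0; pred: 8+0-4=4
Max prey = 57 at step 1

Answer: 57 1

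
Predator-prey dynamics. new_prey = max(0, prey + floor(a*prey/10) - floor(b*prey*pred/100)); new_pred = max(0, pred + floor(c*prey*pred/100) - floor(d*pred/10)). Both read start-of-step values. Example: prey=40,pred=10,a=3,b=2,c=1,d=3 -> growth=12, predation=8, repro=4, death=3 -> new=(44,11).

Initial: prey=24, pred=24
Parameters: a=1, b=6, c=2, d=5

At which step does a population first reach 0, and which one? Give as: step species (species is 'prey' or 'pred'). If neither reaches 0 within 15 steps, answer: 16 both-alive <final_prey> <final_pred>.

Answer: 1 prey

Derivation:
Step 1: prey: 24+2-34=0; pred: 24+11-12=23
First extinction: prey at step 1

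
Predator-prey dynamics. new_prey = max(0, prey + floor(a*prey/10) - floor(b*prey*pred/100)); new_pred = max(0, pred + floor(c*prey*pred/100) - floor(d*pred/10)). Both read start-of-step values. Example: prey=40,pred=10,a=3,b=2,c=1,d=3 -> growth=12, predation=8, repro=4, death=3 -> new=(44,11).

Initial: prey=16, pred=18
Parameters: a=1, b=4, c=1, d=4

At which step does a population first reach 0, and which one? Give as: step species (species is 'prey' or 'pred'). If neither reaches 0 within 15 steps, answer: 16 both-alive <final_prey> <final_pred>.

Answer: 16 both-alive 3 2

Derivation:
Step 1: prey: 16+1-11=6; pred: 18+2-7=13
Step 2: prey: 6+0-3=3; pred: 13+0-5=8
Step 3: prey: 3+0-0=3; pred: 8+0-3=5
Step 4: prey: 3+0-0=3; pred: 5+0-2=3
Step 5: prey: 3+0-0=3; pred: 3+0-1=2
Step 6: prey: 3+0-0=3; pred: 2+0-0=2
Steps 7-15: state stable at prey=3, pred=2 (no change)
No extinction within 15 steps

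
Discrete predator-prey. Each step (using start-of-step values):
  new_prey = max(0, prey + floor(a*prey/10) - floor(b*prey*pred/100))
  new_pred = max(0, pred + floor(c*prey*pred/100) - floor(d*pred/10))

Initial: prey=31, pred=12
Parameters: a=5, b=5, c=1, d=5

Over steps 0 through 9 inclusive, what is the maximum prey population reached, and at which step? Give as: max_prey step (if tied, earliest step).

Answer: 115 9

Derivation:
Step 1: prey: 31+15-18=28; pred: 12+3-6=9
Step 2: prey: 28+14-12=30; pred: 9+2-4=7
Step 3: prey: 30+15-10=35; pred: 7+2-3=6
Step 4: prey: 35+17-10=42; pred: 6+2-3=5
Step 5: prey: 42+21-10=53; pred: 5+2-2=5
Step 6: prey: 53+26-13=66; pred: 5+2-2=5
Step 7: prey: 66+33-16=83; pred: 5+3-2=6
Step 8: prey: 83+41-24=100; pred: 6+4-3=7
Step 9: prey: 100+50-35=115; pred: 7+7-3=11
Max prey = 115 at step 9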